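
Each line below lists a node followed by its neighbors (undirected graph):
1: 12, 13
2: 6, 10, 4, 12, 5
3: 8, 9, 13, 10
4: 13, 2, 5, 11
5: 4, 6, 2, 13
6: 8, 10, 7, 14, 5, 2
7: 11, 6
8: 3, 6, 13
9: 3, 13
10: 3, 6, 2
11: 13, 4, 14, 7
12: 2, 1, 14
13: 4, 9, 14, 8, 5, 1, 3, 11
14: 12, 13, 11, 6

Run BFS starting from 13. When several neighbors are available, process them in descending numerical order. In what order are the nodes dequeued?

Visit 13; enqueue 14, 11, 9, 8, 5, 4, 3, 1 → queue [14, 11, 9, 8, 5, 4, 3, 1]
Visit 14; enqueue 12, 6 → queue [11, 9, 8, 5, 4, 3, 1, 12, 6]
Visit 11; enqueue 7 → queue [9, 8, 5, 4, 3, 1, 12, 6, 7]
Visit 9 → queue [8, 5, 4, 3, 1, 12, 6, 7]
Visit 8 → queue [5, 4, 3, 1, 12, 6, 7]
Visit 5; enqueue 2 → queue [4, 3, 1, 12, 6, 7, 2]
Visit 4 → queue [3, 1, 12, 6, 7, 2]
Visit 3; enqueue 10 → queue [1, 12, 6, 7, 2, 10]
Visit 1 → queue [12, 6, 7, 2, 10]
Visit 12 → queue [6, 7, 2, 10]
Visit 6 → queue [7, 2, 10]
Visit 7 → queue [2, 10]
Visit 2 → queue [10]
Visit 10 → queue []

13 → 14 → 11 → 9 → 8 → 5 → 4 → 3 → 1 → 12 → 6 → 7 → 2 → 10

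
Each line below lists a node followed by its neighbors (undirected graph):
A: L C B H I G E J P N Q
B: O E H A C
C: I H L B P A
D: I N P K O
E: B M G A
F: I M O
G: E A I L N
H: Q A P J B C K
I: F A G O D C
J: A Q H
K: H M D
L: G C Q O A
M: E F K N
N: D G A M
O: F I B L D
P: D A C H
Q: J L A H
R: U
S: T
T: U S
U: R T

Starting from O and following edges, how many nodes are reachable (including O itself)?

17

BFS from O visits: O, L, I, F, D, B, Q, G, C, A, M, P, N, K, H, E, J
Reachable nodes: 17 of 21 total.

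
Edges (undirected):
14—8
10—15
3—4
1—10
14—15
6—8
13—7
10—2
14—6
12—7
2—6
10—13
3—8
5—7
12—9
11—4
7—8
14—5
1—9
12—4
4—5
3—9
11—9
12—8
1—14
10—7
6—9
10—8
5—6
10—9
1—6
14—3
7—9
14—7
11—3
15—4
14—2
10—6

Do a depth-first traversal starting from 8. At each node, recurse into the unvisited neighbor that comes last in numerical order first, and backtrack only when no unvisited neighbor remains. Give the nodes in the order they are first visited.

8 14 15 10 13 7 12 9 11 4 5 6 2 1 3

Visit 8
8 → 14
14 → 15
15 → 10
10 → 13
13 → 7
7 → 12
12 → 9
9 → 11
11 → 4
4 → 5
5 → 6
6 → 2
6 → 1
4 → 3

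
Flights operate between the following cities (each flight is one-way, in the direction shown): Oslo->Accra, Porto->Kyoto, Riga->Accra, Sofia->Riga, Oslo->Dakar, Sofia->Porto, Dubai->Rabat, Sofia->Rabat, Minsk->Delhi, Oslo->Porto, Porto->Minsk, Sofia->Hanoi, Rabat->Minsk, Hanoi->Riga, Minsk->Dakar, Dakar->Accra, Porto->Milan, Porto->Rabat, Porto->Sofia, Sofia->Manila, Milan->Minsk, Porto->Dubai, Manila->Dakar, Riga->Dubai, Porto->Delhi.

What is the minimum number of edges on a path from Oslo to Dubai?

Level 0: Oslo
Level 1: Accra, Dakar, Porto
Level 2: Delhi, Dubai, Kyoto, Milan, Minsk, Rabat, Sofia
Level 3: Hanoi, Manila, Riga
Dubai first appears at level 2.

2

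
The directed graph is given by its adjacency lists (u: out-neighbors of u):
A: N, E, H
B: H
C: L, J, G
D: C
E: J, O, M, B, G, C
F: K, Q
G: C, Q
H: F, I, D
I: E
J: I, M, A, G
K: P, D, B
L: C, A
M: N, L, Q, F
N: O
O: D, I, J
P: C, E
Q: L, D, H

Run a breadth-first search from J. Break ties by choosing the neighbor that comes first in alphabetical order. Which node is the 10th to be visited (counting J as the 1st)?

Q

Visit J; enqueue A, G, I, M → queue [A, G, I, M]
Visit A; enqueue E, H, N → queue [G, I, M, E, H, N]
Visit G; enqueue C, Q → queue [I, M, E, H, N, C, Q]
Visit I → queue [M, E, H, N, C, Q]
Visit M; enqueue F, L → queue [E, H, N, C, Q, F, L]
Visit E; enqueue B, O → queue [H, N, C, Q, F, L, B, O]
Visit H; enqueue D → queue [N, C, Q, F, L, B, O, D]
Visit N → queue [C, Q, F, L, B, O, D]
Visit C → queue [Q, F, L, B, O, D]
Visit Q → queue [F, L, B, O, D]
Visit F; enqueue K → queue [L, B, O, D, K]
Visit L → queue [B, O, D, K]
Visit B → queue [O, D, K]
Visit O → queue [D, K]
Visit D → queue [K]
Visit K; enqueue P → queue [P]
Visit P → queue []

Visit order: J, A, G, I, M, E, H, N, C, Q, F, L, B, O, D, K, P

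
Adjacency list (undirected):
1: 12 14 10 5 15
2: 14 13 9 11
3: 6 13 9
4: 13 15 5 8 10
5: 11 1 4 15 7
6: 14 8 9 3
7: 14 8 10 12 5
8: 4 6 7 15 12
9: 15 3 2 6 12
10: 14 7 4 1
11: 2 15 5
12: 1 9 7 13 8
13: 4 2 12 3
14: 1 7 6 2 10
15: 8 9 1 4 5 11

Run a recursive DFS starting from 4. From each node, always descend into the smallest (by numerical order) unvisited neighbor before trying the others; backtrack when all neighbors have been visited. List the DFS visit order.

4, 5, 1, 10, 7, 8, 6, 3, 9, 2, 11, 15, 13, 12, 14

Visit 4
4 → 5
5 → 1
1 → 10
10 → 7
7 → 8
8 → 6
6 → 3
3 → 9
9 → 2
2 → 11
11 → 15
2 → 13
13 → 12
2 → 14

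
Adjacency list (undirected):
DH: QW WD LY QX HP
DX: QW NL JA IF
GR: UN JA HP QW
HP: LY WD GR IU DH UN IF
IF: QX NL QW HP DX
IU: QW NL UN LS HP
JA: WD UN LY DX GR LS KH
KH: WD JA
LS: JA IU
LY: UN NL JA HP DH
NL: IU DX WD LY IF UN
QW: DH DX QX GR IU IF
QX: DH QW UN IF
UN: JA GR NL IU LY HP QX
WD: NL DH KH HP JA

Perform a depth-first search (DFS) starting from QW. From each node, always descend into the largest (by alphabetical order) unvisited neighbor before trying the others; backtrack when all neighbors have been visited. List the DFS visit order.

QW, QX, UN, NL, WD, KH, JA, LY, HP, IU, LS, IF, DX, GR, DH

Visit QW
QW → QX
QX → UN
UN → NL
NL → WD
WD → KH
KH → JA
JA → LY
LY → HP
HP → IU
IU → LS
HP → IF
IF → DX
HP → GR
HP → DH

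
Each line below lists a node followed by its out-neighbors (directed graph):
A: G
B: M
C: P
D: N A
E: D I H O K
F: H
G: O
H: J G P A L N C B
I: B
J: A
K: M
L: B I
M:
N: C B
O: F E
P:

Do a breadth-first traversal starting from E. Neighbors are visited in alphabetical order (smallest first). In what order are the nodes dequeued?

E → D → H → I → K → O → A → N → B → C → G → J → L → P → M → F

Visit E; enqueue D, H, I, K, O → queue [D, H, I, K, O]
Visit D; enqueue A, N → queue [H, I, K, O, A, N]
Visit H; enqueue B, C, G, J, L, P → queue [I, K, O, A, N, B, C, G, J, L, P]
Visit I → queue [K, O, A, N, B, C, G, J, L, P]
Visit K; enqueue M → queue [O, A, N, B, C, G, J, L, P, M]
Visit O; enqueue F → queue [A, N, B, C, G, J, L, P, M, F]
Visit A → queue [N, B, C, G, J, L, P, M, F]
Visit N → queue [B, C, G, J, L, P, M, F]
Visit B → queue [C, G, J, L, P, M, F]
Visit C → queue [G, J, L, P, M, F]
Visit G → queue [J, L, P, M, F]
Visit J → queue [L, P, M, F]
Visit L → queue [P, M, F]
Visit P → queue [M, F]
Visit M → queue [F]
Visit F → queue []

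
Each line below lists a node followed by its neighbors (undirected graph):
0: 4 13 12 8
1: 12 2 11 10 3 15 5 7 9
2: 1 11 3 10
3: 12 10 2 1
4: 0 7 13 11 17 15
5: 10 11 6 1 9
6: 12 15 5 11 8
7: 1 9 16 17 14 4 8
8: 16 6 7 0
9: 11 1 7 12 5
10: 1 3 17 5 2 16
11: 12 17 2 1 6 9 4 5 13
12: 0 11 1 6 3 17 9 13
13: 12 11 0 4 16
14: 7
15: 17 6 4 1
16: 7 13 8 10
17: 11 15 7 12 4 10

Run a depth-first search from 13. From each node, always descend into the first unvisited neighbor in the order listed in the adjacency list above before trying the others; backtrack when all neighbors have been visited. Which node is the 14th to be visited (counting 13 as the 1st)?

Visit 13
13 → 12
12 → 0
0 → 4
4 → 7
7 → 1
1 → 2
2 → 11
11 → 17
17 → 15
15 → 6
6 → 5
5 → 10
10 → 3
10 → 16
16 → 8
5 → 9
7 → 14

Visit order: 13, 12, 0, 4, 7, 1, 2, 11, 17, 15, 6, 5, 10, 3, 16, 8, 9, 14

3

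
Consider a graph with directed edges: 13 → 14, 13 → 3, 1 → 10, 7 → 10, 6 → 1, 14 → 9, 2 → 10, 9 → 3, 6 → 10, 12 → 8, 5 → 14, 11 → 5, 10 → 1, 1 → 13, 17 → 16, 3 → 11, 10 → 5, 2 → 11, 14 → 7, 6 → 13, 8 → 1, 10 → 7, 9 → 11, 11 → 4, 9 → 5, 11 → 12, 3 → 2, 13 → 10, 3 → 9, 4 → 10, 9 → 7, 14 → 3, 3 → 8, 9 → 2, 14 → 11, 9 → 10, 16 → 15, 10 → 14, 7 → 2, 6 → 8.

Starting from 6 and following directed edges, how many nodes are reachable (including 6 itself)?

BFS from 6 visits: 6, 13, 10, 8, 1, 14, 3, 7, 5, 11, 9, 2, 12, 4
Reachable nodes: 14 of 17 total.

14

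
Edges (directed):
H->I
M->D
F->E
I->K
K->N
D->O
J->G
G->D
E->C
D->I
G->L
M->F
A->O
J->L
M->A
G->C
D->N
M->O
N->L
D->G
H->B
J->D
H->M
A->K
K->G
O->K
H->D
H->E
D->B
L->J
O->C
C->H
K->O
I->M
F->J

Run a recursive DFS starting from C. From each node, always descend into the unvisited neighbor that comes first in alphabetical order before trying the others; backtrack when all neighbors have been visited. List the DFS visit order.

C -> H -> B -> D -> G -> L -> J -> I -> K -> N -> O -> M -> A -> F -> E

Visit C
C → H
H → B
H → D
D → G
G → L
L → J
D → I
I → K
K → N
K → O
I → M
M → A
M → F
F → E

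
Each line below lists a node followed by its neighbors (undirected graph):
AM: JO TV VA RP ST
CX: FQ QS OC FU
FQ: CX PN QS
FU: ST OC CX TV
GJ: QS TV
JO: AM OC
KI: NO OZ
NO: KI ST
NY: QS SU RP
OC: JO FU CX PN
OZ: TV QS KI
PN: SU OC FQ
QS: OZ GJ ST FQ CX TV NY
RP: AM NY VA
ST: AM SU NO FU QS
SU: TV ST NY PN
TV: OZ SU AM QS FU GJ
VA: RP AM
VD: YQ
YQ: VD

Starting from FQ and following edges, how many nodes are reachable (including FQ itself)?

BFS from FQ visits: FQ, CX, PN, QS, OC, FU, SU, OZ, GJ, ST, TV, NY, JO, KI, AM, NO, RP, VA
Reachable nodes: 18 of 20 total.

18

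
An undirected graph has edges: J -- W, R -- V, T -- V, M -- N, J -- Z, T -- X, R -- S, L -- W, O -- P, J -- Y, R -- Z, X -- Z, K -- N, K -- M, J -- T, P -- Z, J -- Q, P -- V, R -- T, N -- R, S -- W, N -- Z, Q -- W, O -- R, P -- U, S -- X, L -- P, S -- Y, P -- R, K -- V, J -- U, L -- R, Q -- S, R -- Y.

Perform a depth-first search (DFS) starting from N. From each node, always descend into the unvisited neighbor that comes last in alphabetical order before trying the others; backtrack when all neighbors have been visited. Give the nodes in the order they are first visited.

N, Z, X, T, V, R, Y, S, W, Q, J, U, P, O, L, K, M

Visit N
N → Z
Z → X
X → T
T → V
V → R
R → Y
Y → S
S → W
W → Q
Q → J
J → U
U → P
P → O
P → L
V → K
K → M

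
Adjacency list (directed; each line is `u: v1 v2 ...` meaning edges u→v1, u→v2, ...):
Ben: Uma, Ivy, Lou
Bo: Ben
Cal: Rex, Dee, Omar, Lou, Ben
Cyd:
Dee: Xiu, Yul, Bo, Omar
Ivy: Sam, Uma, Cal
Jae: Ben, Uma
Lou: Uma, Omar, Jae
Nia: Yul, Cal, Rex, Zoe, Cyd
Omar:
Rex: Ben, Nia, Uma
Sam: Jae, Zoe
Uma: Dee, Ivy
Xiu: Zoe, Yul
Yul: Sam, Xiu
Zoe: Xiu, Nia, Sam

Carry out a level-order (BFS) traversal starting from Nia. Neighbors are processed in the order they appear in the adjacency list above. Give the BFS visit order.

Visit Nia; enqueue Yul, Cal, Rex, Zoe, Cyd → queue [Yul, Cal, Rex, Zoe, Cyd]
Visit Yul; enqueue Sam, Xiu → queue [Cal, Rex, Zoe, Cyd, Sam, Xiu]
Visit Cal; enqueue Dee, Omar, Lou, Ben → queue [Rex, Zoe, Cyd, Sam, Xiu, Dee, Omar, Lou, Ben]
Visit Rex; enqueue Uma → queue [Zoe, Cyd, Sam, Xiu, Dee, Omar, Lou, Ben, Uma]
Visit Zoe → queue [Cyd, Sam, Xiu, Dee, Omar, Lou, Ben, Uma]
Visit Cyd → queue [Sam, Xiu, Dee, Omar, Lou, Ben, Uma]
Visit Sam; enqueue Jae → queue [Xiu, Dee, Omar, Lou, Ben, Uma, Jae]
Visit Xiu → queue [Dee, Omar, Lou, Ben, Uma, Jae]
Visit Dee; enqueue Bo → queue [Omar, Lou, Ben, Uma, Jae, Bo]
Visit Omar → queue [Lou, Ben, Uma, Jae, Bo]
Visit Lou → queue [Ben, Uma, Jae, Bo]
Visit Ben; enqueue Ivy → queue [Uma, Jae, Bo, Ivy]
Visit Uma → queue [Jae, Bo, Ivy]
Visit Jae → queue [Bo, Ivy]
Visit Bo → queue [Ivy]
Visit Ivy → queue []

Nia, Yul, Cal, Rex, Zoe, Cyd, Sam, Xiu, Dee, Omar, Lou, Ben, Uma, Jae, Bo, Ivy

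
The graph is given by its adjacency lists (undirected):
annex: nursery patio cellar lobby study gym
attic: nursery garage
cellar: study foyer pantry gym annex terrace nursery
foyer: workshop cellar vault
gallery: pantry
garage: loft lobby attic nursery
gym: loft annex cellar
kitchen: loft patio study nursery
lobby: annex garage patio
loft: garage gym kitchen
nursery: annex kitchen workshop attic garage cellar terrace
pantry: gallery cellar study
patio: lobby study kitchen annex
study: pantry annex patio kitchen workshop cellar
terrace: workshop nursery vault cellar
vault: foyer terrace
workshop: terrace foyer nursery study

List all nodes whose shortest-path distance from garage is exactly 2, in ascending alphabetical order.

Level 0: garage
Level 1: attic, lobby, loft, nursery
Level 2: annex, cellar, gym, kitchen, patio, terrace, workshop
Level 3: foyer, pantry, study, vault
Level 4: gallery

annex, cellar, gym, kitchen, patio, terrace, workshop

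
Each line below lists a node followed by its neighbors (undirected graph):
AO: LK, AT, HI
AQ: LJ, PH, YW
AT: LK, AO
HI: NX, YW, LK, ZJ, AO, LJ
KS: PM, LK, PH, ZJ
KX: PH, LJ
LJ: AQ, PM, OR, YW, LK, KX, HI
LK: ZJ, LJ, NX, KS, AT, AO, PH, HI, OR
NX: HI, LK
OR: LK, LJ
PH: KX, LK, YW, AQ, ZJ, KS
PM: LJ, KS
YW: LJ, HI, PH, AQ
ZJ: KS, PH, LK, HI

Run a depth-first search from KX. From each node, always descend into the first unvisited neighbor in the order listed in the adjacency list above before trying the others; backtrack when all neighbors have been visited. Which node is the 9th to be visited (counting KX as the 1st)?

Visit KX
KX → PH
PH → LK
LK → ZJ
ZJ → KS
KS → PM
PM → LJ
LJ → AQ
AQ → YW
YW → HI
HI → NX
HI → AO
AO → AT
LJ → OR

Visit order: KX, PH, LK, ZJ, KS, PM, LJ, AQ, YW, HI, NX, AO, AT, OR

YW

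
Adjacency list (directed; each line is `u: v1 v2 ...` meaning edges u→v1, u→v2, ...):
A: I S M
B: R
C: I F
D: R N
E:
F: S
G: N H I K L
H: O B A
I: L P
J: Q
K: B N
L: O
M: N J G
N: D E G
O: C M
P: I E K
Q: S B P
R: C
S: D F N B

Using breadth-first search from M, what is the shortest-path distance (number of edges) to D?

2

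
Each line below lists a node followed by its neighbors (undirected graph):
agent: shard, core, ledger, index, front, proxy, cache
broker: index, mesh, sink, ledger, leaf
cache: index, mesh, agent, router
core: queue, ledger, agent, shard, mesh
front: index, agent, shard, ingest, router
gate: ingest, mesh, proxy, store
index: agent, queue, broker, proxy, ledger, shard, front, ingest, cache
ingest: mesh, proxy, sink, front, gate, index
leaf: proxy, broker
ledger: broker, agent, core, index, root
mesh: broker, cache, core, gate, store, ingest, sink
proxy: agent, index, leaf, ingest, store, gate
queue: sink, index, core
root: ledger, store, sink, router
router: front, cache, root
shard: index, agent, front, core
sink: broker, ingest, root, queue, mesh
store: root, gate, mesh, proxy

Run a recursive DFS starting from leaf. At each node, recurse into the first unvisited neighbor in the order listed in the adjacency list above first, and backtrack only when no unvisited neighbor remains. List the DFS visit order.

Visit leaf
leaf → proxy
proxy → agent
agent → shard
shard → index
index → queue
queue → sink
sink → broker
broker → mesh
mesh → cache
cache → router
router → front
front → ingest
ingest → gate
gate → store
store → root
root → ledger
ledger → core

leaf, proxy, agent, shard, index, queue, sink, broker, mesh, cache, router, front, ingest, gate, store, root, ledger, core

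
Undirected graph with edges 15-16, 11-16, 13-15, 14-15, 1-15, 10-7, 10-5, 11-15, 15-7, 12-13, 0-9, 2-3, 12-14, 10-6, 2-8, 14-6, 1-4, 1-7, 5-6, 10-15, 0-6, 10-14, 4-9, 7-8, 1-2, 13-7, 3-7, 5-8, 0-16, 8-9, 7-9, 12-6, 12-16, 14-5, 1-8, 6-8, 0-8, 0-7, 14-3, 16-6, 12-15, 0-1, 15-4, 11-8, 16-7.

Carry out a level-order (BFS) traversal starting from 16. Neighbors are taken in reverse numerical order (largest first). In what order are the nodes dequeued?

Visit 16; enqueue 15, 12, 11, 7, 6, 0 → queue [15, 12, 11, 7, 6, 0]
Visit 15; enqueue 14, 13, 10, 4, 1 → queue [12, 11, 7, 6, 0, 14, 13, 10, 4, 1]
Visit 12 → queue [11, 7, 6, 0, 14, 13, 10, 4, 1]
Visit 11; enqueue 8 → queue [7, 6, 0, 14, 13, 10, 4, 1, 8]
Visit 7; enqueue 9, 3 → queue [6, 0, 14, 13, 10, 4, 1, 8, 9, 3]
Visit 6; enqueue 5 → queue [0, 14, 13, 10, 4, 1, 8, 9, 3, 5]
Visit 0 → queue [14, 13, 10, 4, 1, 8, 9, 3, 5]
Visit 14 → queue [13, 10, 4, 1, 8, 9, 3, 5]
Visit 13 → queue [10, 4, 1, 8, 9, 3, 5]
Visit 10 → queue [4, 1, 8, 9, 3, 5]
Visit 4 → queue [1, 8, 9, 3, 5]
Visit 1; enqueue 2 → queue [8, 9, 3, 5, 2]
Visit 8 → queue [9, 3, 5, 2]
Visit 9 → queue [3, 5, 2]
Visit 3 → queue [5, 2]
Visit 5 → queue [2]
Visit 2 → queue []

16 15 12 11 7 6 0 14 13 10 4 1 8 9 3 5 2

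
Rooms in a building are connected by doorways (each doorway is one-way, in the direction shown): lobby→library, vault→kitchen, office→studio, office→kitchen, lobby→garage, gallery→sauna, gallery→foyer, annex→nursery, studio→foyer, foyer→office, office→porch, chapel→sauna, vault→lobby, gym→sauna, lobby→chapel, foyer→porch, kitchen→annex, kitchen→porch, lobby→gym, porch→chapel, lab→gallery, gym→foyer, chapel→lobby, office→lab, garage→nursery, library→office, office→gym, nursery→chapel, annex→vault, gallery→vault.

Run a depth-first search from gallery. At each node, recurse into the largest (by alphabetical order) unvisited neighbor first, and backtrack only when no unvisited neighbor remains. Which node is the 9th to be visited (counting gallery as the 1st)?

Visit gallery
gallery → vault
vault → lobby
lobby → library
library → office
office → studio
studio → foyer
foyer → porch
porch → chapel
chapel → sauna
office → lab
office → kitchen
kitchen → annex
annex → nursery
office → gym
lobby → garage

Visit order: gallery, vault, lobby, library, office, studio, foyer, porch, chapel, sauna, lab, kitchen, annex, nursery, gym, garage

chapel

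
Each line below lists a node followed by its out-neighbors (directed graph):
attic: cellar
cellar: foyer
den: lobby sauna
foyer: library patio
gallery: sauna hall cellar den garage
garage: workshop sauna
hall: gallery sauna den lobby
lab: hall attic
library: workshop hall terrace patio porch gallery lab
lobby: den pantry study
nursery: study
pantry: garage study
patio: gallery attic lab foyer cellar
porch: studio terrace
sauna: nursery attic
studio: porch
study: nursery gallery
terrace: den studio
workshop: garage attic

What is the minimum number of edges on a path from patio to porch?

3

Level 0: patio
Level 1: attic, cellar, foyer, gallery, lab
Level 2: den, garage, hall, library, sauna
Level 3: lobby, nursery, porch, terrace, workshop
Level 4: pantry, studio, study
porch first appears at level 3.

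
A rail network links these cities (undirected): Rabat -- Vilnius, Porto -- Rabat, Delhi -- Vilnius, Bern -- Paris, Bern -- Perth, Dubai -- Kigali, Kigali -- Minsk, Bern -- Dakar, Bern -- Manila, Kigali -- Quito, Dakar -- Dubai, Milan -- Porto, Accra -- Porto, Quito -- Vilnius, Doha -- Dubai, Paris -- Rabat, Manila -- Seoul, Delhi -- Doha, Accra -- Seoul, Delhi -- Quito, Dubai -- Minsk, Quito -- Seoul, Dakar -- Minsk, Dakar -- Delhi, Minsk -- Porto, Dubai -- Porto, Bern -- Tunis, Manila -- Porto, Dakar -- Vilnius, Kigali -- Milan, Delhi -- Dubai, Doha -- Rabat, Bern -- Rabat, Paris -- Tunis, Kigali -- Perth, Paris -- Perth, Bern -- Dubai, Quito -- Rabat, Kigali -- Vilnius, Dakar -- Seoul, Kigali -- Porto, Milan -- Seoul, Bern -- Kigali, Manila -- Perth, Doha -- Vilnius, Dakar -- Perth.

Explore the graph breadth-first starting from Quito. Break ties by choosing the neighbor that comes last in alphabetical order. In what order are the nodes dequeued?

Quito -> Vilnius -> Seoul -> Rabat -> Kigali -> Delhi -> Doha -> Dakar -> Milan -> Manila -> Accra -> Porto -> Paris -> Bern -> Perth -> Minsk -> Dubai -> Tunis

Visit Quito; enqueue Vilnius, Seoul, Rabat, Kigali, Delhi → queue [Vilnius, Seoul, Rabat, Kigali, Delhi]
Visit Vilnius; enqueue Doha, Dakar → queue [Seoul, Rabat, Kigali, Delhi, Doha, Dakar]
Visit Seoul; enqueue Milan, Manila, Accra → queue [Rabat, Kigali, Delhi, Doha, Dakar, Milan, Manila, Accra]
Visit Rabat; enqueue Porto, Paris, Bern → queue [Kigali, Delhi, Doha, Dakar, Milan, Manila, Accra, Porto, Paris, Bern]
Visit Kigali; enqueue Perth, Minsk, Dubai → queue [Delhi, Doha, Dakar, Milan, Manila, Accra, Porto, Paris, Bern, Perth, Minsk, Dubai]
Visit Delhi → queue [Doha, Dakar, Milan, Manila, Accra, Porto, Paris, Bern, Perth, Minsk, Dubai]
Visit Doha → queue [Dakar, Milan, Manila, Accra, Porto, Paris, Bern, Perth, Minsk, Dubai]
Visit Dakar → queue [Milan, Manila, Accra, Porto, Paris, Bern, Perth, Minsk, Dubai]
Visit Milan → queue [Manila, Accra, Porto, Paris, Bern, Perth, Minsk, Dubai]
Visit Manila → queue [Accra, Porto, Paris, Bern, Perth, Minsk, Dubai]
Visit Accra → queue [Porto, Paris, Bern, Perth, Minsk, Dubai]
Visit Porto → queue [Paris, Bern, Perth, Minsk, Dubai]
Visit Paris; enqueue Tunis → queue [Bern, Perth, Minsk, Dubai, Tunis]
Visit Bern → queue [Perth, Minsk, Dubai, Tunis]
Visit Perth → queue [Minsk, Dubai, Tunis]
Visit Minsk → queue [Dubai, Tunis]
Visit Dubai → queue [Tunis]
Visit Tunis → queue []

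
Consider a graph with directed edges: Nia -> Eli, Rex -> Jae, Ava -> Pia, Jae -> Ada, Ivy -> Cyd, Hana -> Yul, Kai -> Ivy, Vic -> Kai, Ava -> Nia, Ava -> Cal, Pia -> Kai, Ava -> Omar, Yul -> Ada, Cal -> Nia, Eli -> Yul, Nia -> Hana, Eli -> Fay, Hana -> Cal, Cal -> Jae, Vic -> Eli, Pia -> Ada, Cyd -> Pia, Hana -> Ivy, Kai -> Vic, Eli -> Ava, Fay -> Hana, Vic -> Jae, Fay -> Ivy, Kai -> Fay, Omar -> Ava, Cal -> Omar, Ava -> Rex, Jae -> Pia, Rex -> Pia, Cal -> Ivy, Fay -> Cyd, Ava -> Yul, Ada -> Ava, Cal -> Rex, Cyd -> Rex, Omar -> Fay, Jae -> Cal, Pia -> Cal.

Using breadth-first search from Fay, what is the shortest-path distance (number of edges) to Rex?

2

Level 0: Fay
Level 1: Cyd, Hana, Ivy
Level 2: Cal, Pia, Rex, Yul
Level 3: Ada, Jae, Kai, Nia, Omar
Level 4: Ava, Eli, Vic
Rex first appears at level 2.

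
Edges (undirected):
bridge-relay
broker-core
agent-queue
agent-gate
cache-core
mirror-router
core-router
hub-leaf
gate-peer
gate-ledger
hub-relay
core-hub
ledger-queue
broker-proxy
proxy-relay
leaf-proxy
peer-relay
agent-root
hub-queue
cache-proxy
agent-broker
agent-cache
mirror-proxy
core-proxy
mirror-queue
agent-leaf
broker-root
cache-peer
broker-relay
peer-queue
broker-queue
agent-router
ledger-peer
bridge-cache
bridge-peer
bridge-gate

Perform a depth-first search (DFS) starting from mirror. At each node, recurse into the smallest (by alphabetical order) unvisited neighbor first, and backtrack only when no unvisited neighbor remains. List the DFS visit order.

Visit mirror
mirror → proxy
proxy → broker
broker → agent
agent → cache
cache → bridge
bridge → gate
gate → ledger
ledger → peer
peer → queue
queue → hub
hub → core
core → router
hub → leaf
hub → relay
agent → root

mirror, proxy, broker, agent, cache, bridge, gate, ledger, peer, queue, hub, core, router, leaf, relay, root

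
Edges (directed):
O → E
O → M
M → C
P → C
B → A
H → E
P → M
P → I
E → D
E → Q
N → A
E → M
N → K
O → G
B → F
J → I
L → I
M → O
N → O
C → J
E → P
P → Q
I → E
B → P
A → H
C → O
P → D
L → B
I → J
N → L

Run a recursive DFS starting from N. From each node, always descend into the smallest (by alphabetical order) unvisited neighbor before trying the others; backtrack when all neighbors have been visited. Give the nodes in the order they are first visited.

N, A, H, E, D, M, C, J, I, O, G, P, Q, K, L, B, F

Visit N
N → A
A → H
H → E
E → D
E → M
M → C
C → J
J → I
C → O
O → G
E → P
P → Q
N → K
N → L
L → B
B → F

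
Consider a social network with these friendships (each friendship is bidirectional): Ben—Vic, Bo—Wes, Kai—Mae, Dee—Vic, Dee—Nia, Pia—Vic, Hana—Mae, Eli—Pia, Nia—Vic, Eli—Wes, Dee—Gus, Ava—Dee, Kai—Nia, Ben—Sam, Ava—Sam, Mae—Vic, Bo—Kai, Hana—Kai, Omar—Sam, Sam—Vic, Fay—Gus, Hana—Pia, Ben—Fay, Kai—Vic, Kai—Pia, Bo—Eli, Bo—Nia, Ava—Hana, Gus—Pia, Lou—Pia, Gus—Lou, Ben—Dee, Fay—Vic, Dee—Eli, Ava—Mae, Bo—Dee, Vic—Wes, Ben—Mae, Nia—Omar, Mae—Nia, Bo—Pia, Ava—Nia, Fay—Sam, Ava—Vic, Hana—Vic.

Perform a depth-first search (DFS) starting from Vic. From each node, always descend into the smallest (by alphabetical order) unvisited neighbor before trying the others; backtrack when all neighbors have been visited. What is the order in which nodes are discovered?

Vic Ava Dee Ben Fay Gus Lou Pia Bo Eli Wes Kai Hana Mae Nia Omar Sam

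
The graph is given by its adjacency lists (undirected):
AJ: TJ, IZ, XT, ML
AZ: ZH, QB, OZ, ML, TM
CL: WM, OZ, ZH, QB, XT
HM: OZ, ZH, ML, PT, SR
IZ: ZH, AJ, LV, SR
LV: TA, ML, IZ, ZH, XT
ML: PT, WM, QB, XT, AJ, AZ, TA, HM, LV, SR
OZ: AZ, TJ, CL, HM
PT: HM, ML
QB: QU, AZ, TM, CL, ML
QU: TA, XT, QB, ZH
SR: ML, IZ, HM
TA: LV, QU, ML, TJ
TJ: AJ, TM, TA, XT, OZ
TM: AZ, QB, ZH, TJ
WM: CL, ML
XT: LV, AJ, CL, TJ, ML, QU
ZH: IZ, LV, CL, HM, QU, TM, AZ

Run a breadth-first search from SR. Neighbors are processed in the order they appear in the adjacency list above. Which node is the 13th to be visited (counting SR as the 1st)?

ZH

Visit SR; enqueue ML, IZ, HM → queue [ML, IZ, HM]
Visit ML; enqueue PT, WM, QB, XT, AJ, AZ, TA, LV → queue [IZ, HM, PT, WM, QB, XT, AJ, AZ, TA, LV]
Visit IZ; enqueue ZH → queue [HM, PT, WM, QB, XT, AJ, AZ, TA, LV, ZH]
Visit HM; enqueue OZ → queue [PT, WM, QB, XT, AJ, AZ, TA, LV, ZH, OZ]
Visit PT → queue [WM, QB, XT, AJ, AZ, TA, LV, ZH, OZ]
Visit WM; enqueue CL → queue [QB, XT, AJ, AZ, TA, LV, ZH, OZ, CL]
Visit QB; enqueue QU, TM → queue [XT, AJ, AZ, TA, LV, ZH, OZ, CL, QU, TM]
Visit XT; enqueue TJ → queue [AJ, AZ, TA, LV, ZH, OZ, CL, QU, TM, TJ]
Visit AJ → queue [AZ, TA, LV, ZH, OZ, CL, QU, TM, TJ]
Visit AZ → queue [TA, LV, ZH, OZ, CL, QU, TM, TJ]
Visit TA → queue [LV, ZH, OZ, CL, QU, TM, TJ]
Visit LV → queue [ZH, OZ, CL, QU, TM, TJ]
Visit ZH → queue [OZ, CL, QU, TM, TJ]
Visit OZ → queue [CL, QU, TM, TJ]
Visit CL → queue [QU, TM, TJ]
Visit QU → queue [TM, TJ]
Visit TM → queue [TJ]
Visit TJ → queue []

Visit order: SR, ML, IZ, HM, PT, WM, QB, XT, AJ, AZ, TA, LV, ZH, OZ, CL, QU, TM, TJ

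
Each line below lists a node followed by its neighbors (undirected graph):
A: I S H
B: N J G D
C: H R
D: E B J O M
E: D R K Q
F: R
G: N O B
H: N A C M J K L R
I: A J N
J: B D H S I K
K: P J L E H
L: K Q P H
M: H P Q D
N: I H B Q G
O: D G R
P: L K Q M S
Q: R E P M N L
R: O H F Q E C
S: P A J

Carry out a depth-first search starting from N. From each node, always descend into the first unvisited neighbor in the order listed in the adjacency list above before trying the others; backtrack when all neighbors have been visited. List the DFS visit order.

N, I, A, S, P, L, K, J, B, G, O, D, E, R, H, C, M, Q, F

Visit N
N → I
I → A
A → S
S → P
P → L
L → K
K → J
J → B
B → G
G → O
O → D
D → E
E → R
R → H
H → C
H → M
M → Q
R → F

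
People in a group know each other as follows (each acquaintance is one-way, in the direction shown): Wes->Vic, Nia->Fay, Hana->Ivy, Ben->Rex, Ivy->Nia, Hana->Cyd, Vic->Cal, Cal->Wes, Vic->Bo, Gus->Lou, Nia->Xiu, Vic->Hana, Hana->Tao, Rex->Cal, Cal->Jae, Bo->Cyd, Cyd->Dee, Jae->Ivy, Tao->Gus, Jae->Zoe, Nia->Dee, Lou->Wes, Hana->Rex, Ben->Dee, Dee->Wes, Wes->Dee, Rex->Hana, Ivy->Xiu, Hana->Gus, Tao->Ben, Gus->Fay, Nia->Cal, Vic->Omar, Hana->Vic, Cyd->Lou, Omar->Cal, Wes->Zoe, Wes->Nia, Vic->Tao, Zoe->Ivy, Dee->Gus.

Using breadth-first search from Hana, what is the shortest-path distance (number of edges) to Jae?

3

Level 0: Hana
Level 1: Cyd, Gus, Ivy, Rex, Tao, Vic
Level 2: Ben, Bo, Cal, Dee, Fay, Lou, Nia, Omar, Xiu
Level 3: Jae, Wes
Level 4: Zoe
Jae first appears at level 3.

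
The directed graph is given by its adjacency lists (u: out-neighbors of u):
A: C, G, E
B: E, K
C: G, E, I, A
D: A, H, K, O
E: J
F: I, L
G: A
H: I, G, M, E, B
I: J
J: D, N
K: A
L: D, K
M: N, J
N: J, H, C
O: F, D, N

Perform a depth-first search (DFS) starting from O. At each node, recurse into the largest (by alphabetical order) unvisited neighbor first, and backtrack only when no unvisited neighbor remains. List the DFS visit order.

Visit O
O → N
N → J
J → D
D → K
K → A
A → G
A → E
A → C
C → I
D → H
H → M
H → B
O → F
F → L

O -> N -> J -> D -> K -> A -> G -> E -> C -> I -> H -> M -> B -> F -> L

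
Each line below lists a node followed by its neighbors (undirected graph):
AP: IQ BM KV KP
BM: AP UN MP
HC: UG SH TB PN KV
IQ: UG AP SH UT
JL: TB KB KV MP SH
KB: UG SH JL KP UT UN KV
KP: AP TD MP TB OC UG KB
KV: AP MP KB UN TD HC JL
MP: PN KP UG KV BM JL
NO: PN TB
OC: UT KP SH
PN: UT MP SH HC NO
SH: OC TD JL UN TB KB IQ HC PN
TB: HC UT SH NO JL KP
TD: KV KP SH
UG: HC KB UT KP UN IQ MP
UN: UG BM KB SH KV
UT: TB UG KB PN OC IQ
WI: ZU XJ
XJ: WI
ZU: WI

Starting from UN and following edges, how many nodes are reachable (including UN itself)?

BFS from UN visits: UN, BM, KB, KV, SH, UG, AP, MP, JL, KP, UT, HC, TD, IQ, OC, PN, TB, NO
Reachable nodes: 18 of 21 total.

18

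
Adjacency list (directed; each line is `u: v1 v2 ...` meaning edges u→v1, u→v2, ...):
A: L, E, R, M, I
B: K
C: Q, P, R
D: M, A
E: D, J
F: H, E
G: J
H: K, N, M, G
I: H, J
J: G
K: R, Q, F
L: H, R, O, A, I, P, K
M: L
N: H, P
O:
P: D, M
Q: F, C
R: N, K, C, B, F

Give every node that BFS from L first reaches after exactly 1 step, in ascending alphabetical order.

A, H, I, K, O, P, R

Level 0: L
Level 1: A, H, I, K, O, P, R
Level 2: B, C, D, E, F, G, J, M, N, Q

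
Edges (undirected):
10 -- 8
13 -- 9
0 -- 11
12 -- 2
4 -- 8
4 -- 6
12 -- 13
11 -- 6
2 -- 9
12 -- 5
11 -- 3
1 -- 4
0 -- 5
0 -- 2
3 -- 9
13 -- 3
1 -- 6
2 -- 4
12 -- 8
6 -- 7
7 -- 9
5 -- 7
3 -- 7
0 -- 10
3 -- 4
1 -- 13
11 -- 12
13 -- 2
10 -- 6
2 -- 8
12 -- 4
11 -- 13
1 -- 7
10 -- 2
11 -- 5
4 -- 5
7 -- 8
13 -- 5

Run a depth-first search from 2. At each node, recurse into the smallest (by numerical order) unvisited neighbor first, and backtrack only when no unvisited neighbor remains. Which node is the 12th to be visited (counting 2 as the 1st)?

Visit 2
2 → 0
0 → 5
5 → 4
4 → 1
1 → 6
6 → 7
7 → 3
3 → 9
9 → 13
13 → 11
11 → 12
12 → 8
8 → 10

Visit order: 2, 0, 5, 4, 1, 6, 7, 3, 9, 13, 11, 12, 8, 10

12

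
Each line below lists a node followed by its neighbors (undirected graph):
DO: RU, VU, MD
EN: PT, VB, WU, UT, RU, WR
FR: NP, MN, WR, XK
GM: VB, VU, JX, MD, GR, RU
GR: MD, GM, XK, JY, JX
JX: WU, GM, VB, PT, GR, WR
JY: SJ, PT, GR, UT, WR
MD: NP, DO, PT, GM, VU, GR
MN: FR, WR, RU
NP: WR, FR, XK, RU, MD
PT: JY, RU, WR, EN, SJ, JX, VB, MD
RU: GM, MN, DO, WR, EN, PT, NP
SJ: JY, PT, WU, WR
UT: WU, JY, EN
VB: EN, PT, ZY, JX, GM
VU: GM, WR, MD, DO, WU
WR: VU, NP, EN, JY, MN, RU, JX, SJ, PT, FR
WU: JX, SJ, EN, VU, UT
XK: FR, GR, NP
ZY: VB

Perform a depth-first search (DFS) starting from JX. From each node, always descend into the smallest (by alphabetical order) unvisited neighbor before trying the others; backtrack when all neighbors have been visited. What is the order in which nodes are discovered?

Visit JX
JX → GM
GM → GR
GR → JY
JY → PT
PT → EN
EN → RU
RU → DO
DO → MD
MD → NP
NP → FR
FR → MN
MN → WR
WR → SJ
SJ → WU
WU → UT
WU → VU
FR → XK
EN → VB
VB → ZY

JX -> GM -> GR -> JY -> PT -> EN -> RU -> DO -> MD -> NP -> FR -> MN -> WR -> SJ -> WU -> UT -> VU -> XK -> VB -> ZY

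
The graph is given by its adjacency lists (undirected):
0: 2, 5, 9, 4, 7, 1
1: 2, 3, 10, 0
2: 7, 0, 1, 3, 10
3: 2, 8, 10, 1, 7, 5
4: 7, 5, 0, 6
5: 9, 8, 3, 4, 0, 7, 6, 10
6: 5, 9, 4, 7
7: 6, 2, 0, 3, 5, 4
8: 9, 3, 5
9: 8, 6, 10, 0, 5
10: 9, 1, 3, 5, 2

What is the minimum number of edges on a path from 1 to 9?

2

Level 0: 1
Level 1: 0, 2, 3, 10
Level 2: 4, 5, 7, 8, 9
Level 3: 6
9 first appears at level 2.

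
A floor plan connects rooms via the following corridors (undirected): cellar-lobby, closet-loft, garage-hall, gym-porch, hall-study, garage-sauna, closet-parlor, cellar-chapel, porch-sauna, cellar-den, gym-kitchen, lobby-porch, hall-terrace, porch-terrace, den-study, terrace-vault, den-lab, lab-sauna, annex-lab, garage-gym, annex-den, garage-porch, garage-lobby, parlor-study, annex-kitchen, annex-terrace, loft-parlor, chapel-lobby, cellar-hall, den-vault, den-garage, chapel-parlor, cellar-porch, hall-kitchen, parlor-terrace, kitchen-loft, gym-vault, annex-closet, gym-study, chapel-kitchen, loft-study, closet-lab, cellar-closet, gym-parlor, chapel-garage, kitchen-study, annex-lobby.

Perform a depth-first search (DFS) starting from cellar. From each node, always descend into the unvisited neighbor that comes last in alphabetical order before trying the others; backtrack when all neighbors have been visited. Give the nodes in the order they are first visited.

cellar → porch → terrace → vault → gym → study → parlor → loft → kitchen → hall → garage → sauna → lab → den → annex → lobby → chapel → closet

Visit cellar
cellar → porch
porch → terrace
terrace → vault
vault → gym
gym → study
study → parlor
parlor → loft
loft → kitchen
kitchen → hall
hall → garage
garage → sauna
sauna → lab
lab → den
den → annex
annex → lobby
lobby → chapel
annex → closet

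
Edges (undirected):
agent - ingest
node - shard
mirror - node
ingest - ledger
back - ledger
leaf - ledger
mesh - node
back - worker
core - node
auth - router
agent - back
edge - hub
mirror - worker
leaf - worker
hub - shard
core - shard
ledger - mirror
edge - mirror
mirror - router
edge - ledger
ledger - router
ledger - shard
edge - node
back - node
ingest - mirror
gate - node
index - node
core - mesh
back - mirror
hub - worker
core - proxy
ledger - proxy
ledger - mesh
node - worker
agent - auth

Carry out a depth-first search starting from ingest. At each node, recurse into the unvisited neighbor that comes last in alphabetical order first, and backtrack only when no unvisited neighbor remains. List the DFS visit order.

ingest -> mirror -> worker -> node -> shard -> ledger -> router -> auth -> agent -> back -> proxy -> core -> mesh -> leaf -> edge -> hub -> index -> gate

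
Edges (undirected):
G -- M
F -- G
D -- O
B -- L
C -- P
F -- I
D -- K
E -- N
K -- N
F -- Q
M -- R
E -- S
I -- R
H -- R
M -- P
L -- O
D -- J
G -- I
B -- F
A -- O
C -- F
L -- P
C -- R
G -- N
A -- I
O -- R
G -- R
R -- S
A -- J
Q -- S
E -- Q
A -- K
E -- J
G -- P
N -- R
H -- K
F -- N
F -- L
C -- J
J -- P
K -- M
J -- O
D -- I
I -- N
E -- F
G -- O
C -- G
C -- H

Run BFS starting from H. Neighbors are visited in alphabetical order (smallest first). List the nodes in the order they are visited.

Visit H; enqueue C, K, R → queue [C, K, R]
Visit C; enqueue F, G, J, P → queue [K, R, F, G, J, P]
Visit K; enqueue A, D, M, N → queue [R, F, G, J, P, A, D, M, N]
Visit R; enqueue I, O, S → queue [F, G, J, P, A, D, M, N, I, O, S]
Visit F; enqueue B, E, L, Q → queue [G, J, P, A, D, M, N, I, O, S, B, E, L, Q]
Visit G → queue [J, P, A, D, M, N, I, O, S, B, E, L, Q]
Visit J → queue [P, A, D, M, N, I, O, S, B, E, L, Q]
Visit P → queue [A, D, M, N, I, O, S, B, E, L, Q]
Visit A → queue [D, M, N, I, O, S, B, E, L, Q]
Visit D → queue [M, N, I, O, S, B, E, L, Q]
Visit M → queue [N, I, O, S, B, E, L, Q]
Visit N → queue [I, O, S, B, E, L, Q]
Visit I → queue [O, S, B, E, L, Q]
Visit O → queue [S, B, E, L, Q]
Visit S → queue [B, E, L, Q]
Visit B → queue [E, L, Q]
Visit E → queue [L, Q]
Visit L → queue [Q]
Visit Q → queue []

H C K R F G J P A D M N I O S B E L Q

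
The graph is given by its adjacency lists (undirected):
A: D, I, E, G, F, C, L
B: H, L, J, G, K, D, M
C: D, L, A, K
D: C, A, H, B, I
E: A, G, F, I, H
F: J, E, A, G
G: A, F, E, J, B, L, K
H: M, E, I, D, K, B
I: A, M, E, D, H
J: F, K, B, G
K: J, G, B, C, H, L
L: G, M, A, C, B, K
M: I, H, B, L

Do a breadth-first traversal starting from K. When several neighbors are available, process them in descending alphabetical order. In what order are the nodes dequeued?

Visit K; enqueue L, J, H, G, C, B → queue [L, J, H, G, C, B]
Visit L; enqueue M, A → queue [J, H, G, C, B, M, A]
Visit J; enqueue F → queue [H, G, C, B, M, A, F]
Visit H; enqueue I, E, D → queue [G, C, B, M, A, F, I, E, D]
Visit G → queue [C, B, M, A, F, I, E, D]
Visit C → queue [B, M, A, F, I, E, D]
Visit B → queue [M, A, F, I, E, D]
Visit M → queue [A, F, I, E, D]
Visit A → queue [F, I, E, D]
Visit F → queue [I, E, D]
Visit I → queue [E, D]
Visit E → queue [D]
Visit D → queue []

K → L → J → H → G → C → B → M → A → F → I → E → D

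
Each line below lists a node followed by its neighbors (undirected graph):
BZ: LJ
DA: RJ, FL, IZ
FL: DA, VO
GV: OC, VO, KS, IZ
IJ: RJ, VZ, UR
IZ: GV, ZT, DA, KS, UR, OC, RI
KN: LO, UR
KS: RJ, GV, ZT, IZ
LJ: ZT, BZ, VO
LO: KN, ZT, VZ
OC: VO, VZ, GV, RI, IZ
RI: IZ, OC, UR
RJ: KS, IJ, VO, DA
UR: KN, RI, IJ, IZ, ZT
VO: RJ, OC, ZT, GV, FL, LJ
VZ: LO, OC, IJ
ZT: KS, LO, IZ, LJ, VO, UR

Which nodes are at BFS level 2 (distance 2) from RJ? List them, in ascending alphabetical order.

FL, GV, IZ, LJ, OC, UR, VZ, ZT

Level 0: RJ
Level 1: DA, IJ, KS, VO
Level 2: FL, GV, IZ, LJ, OC, UR, VZ, ZT
Level 3: BZ, KN, LO, RI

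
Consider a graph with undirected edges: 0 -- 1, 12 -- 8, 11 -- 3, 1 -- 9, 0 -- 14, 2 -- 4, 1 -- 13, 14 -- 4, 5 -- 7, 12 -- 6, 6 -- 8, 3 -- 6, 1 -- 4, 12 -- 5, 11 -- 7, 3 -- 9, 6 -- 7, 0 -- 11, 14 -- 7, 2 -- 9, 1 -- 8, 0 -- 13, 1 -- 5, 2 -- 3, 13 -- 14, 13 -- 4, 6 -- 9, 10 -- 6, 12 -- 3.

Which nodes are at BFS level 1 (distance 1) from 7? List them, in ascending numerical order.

5, 6, 11, 14

Level 0: 7
Level 1: 5, 6, 11, 14
Level 2: 0, 1, 3, 4, 8, 9, 10, 12, 13
Level 3: 2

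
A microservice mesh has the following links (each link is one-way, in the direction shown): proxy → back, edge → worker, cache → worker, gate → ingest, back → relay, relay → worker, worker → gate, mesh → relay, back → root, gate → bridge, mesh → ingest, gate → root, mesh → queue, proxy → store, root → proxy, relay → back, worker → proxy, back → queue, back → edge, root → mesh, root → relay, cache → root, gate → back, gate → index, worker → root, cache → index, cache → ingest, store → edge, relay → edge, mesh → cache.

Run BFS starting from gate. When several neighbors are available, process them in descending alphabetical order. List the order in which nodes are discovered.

gate -> root -> ingest -> index -> bridge -> back -> relay -> proxy -> mesh -> queue -> edge -> worker -> store -> cache

Visit gate; enqueue root, ingest, index, bridge, back → queue [root, ingest, index, bridge, back]
Visit root; enqueue relay, proxy, mesh → queue [ingest, index, bridge, back, relay, proxy, mesh]
Visit ingest → queue [index, bridge, back, relay, proxy, mesh]
Visit index → queue [bridge, back, relay, proxy, mesh]
Visit bridge → queue [back, relay, proxy, mesh]
Visit back; enqueue queue, edge → queue [relay, proxy, mesh, queue, edge]
Visit relay; enqueue worker → queue [proxy, mesh, queue, edge, worker]
Visit proxy; enqueue store → queue [mesh, queue, edge, worker, store]
Visit mesh; enqueue cache → queue [queue, edge, worker, store, cache]
Visit queue → queue [edge, worker, store, cache]
Visit edge → queue [worker, store, cache]
Visit worker → queue [store, cache]
Visit store → queue [cache]
Visit cache → queue []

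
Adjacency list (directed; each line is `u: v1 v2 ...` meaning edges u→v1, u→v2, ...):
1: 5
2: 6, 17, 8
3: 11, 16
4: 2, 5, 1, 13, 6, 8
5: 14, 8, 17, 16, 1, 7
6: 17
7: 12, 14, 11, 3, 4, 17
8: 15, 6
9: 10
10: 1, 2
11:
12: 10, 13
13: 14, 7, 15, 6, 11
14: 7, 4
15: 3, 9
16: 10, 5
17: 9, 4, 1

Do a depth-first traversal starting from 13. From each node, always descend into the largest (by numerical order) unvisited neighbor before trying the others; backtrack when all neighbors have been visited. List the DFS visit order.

Visit 13
13 → 15
15 → 9
9 → 10
10 → 2
2 → 17
17 → 4
4 → 8
8 → 6
4 → 5
5 → 16
5 → 14
14 → 7
7 → 12
7 → 11
7 → 3
5 → 1

13 → 15 → 9 → 10 → 2 → 17 → 4 → 8 → 6 → 5 → 16 → 14 → 7 → 12 → 11 → 3 → 1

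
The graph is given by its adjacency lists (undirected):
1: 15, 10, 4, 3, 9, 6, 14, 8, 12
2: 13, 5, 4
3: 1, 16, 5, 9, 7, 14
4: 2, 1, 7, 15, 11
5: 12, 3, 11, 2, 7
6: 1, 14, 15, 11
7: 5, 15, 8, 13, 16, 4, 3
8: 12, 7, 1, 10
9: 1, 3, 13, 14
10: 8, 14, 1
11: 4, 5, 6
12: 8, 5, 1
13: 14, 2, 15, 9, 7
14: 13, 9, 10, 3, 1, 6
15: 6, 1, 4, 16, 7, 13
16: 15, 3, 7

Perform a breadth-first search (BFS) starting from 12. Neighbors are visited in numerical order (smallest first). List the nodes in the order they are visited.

Visit 12; enqueue 1, 5, 8 → queue [1, 5, 8]
Visit 1; enqueue 3, 4, 6, 9, 10, 14, 15 → queue [5, 8, 3, 4, 6, 9, 10, 14, 15]
Visit 5; enqueue 2, 7, 11 → queue [8, 3, 4, 6, 9, 10, 14, 15, 2, 7, 11]
Visit 8 → queue [3, 4, 6, 9, 10, 14, 15, 2, 7, 11]
Visit 3; enqueue 16 → queue [4, 6, 9, 10, 14, 15, 2, 7, 11, 16]
Visit 4 → queue [6, 9, 10, 14, 15, 2, 7, 11, 16]
Visit 6 → queue [9, 10, 14, 15, 2, 7, 11, 16]
Visit 9; enqueue 13 → queue [10, 14, 15, 2, 7, 11, 16, 13]
Visit 10 → queue [14, 15, 2, 7, 11, 16, 13]
Visit 14 → queue [15, 2, 7, 11, 16, 13]
Visit 15 → queue [2, 7, 11, 16, 13]
Visit 2 → queue [7, 11, 16, 13]
Visit 7 → queue [11, 16, 13]
Visit 11 → queue [16, 13]
Visit 16 → queue [13]
Visit 13 → queue []

12 1 5 8 3 4 6 9 10 14 15 2 7 11 16 13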